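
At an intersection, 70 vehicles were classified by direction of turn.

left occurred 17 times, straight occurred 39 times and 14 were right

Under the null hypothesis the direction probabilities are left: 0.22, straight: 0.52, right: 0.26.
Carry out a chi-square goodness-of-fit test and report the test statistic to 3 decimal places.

Expected counts E_i = n·p_i: 70×0.22 = 15.4, 70×0.52 = 36.4, 70×0.26 = 18.2.
left: (17 − 15.4)²/15.4 = 2.56/15.4 = 0.1662
straight: (39 − 36.4)²/36.4 = 6.76/36.4 = 0.1857
right: (14 − 18.2)²/18.2 = 17.64/18.2 = 0.9692
Sum = 1.321

1.321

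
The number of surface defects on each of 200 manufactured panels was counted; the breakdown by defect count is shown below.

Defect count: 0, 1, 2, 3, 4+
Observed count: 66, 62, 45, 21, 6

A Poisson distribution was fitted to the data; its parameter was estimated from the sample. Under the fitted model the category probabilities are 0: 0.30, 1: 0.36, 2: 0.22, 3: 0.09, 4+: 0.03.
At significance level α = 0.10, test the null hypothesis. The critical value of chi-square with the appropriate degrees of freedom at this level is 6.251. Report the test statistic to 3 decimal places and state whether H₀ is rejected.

2.512; do not reject

Expected counts E_i = n·p_i: 200×0.30 = 60, 200×0.36 = 72, 200×0.22 = 44, 200×0.09 = 18, 200×0.03 = 6.
cat         O        E   (O−E)²/E
0          66       60     0.6000
1          62       72     1.3889
2          45       44     0.0227
3          21       18     0.5000
4+          6        6     0.0000
Sum = 2.512
df = 3. Since 2.512 < 6.251, we do not reject H₀.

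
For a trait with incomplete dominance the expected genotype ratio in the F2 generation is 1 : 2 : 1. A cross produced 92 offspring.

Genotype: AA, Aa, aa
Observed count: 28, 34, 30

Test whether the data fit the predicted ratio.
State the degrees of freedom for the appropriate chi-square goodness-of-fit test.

There are k = 3 categories and no parameters were estimated from the data, so df = 3 − 1 = 2.

2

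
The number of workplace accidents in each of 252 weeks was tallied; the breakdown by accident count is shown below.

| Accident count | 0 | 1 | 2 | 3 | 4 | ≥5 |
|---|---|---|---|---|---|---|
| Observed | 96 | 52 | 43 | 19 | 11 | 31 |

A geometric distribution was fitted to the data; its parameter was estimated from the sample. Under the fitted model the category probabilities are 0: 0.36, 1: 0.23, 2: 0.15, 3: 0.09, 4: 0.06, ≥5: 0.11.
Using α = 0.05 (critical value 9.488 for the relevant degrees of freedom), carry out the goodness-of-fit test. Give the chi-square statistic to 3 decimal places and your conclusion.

Expected counts E_i = n·p_i: 252×0.36 = 90.72, 252×0.23 = 57.96, 252×0.15 = 37.8, 252×0.09 = 22.68, 252×0.06 = 15.12, 252×0.11 = 27.72.
0: (96 − 90.72)²/90.72 = 27.8784/90.72 = 0.3073
1: (52 − 57.96)²/57.96 = 35.5216/57.96 = 0.6129
2: (43 − 37.8)²/37.8 = 27.04/37.8 = 0.7153
3: (19 − 22.68)²/22.68 = 13.5424/22.68 = 0.5971
4: (11 − 15.12)²/15.12 = 16.9744/15.12 = 1.1226
≥5: (31 − 27.72)²/27.72 = 10.7584/27.72 = 0.3881
Sum = 3.743
df = 4. Since 3.743 < 9.488, we do not reject H₀.

3.743; do not reject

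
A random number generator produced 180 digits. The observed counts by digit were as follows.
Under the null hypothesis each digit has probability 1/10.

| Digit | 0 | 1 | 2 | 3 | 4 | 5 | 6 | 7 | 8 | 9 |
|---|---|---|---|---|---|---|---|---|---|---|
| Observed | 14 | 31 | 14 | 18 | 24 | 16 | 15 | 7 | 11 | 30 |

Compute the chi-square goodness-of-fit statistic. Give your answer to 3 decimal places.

31.333

Expected count for each of the 10 categories: 180/10 = 18.
χ² = (14−18)²/18 + (31−18)²/18 + (14−18)²/18 + (18−18)²/18 + (24−18)²/18 + (16−18)²/18 + (15−18)²/18 + (7−18)²/18 + (11−18)²/18 + (30−18)²/18
   = 0.8889 + 9.3889 + 0.8889 + 0.0000 + 2.0000 + 0.2222 + 0.5000 + 6.7222 + 2.7222 + 8.0000
Sum = 31.333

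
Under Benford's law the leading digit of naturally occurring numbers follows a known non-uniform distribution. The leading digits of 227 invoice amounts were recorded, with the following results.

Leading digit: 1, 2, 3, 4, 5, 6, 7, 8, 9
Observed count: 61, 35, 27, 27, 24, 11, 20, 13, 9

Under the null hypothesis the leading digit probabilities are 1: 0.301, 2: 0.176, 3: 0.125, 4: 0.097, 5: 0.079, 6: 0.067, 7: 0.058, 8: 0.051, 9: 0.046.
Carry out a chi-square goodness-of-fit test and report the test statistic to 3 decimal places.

Expected counts E_i = n·p_i: 227×0.301 = 68.327, 227×0.176 = 39.952, 227×0.125 = 28.375, 227×0.097 = 22.019, 227×0.079 = 17.933, 227×0.067 = 15.209, 227×0.058 = 13.166, 227×0.051 = 11.577, 227×0.046 = 10.442.
1: (61 − 68.327)²/68.327 = 53.684929/68.327 = 0.7857
2: (35 − 39.952)²/39.952 = 24.522304/39.952 = 0.6138
3: (27 − 28.375)²/28.375 = 1.890625/28.375 = 0.0666
4: (27 − 22.019)²/22.019 = 24.810361/22.019 = 1.1268
5: (24 − 17.933)²/17.933 = 36.808489/17.933 = 2.0526
6: (11 − 15.209)²/15.209 = 17.715681/15.209 = 1.1648
7: (20 − 13.166)²/13.166 = 46.703556/13.166 = 3.5473
8: (13 − 11.577)²/11.577 = 2.024929/11.577 = 0.1749
9: (9 − 10.442)²/10.442 = 2.079364/10.442 = 0.1991
Sum = 9.732

9.732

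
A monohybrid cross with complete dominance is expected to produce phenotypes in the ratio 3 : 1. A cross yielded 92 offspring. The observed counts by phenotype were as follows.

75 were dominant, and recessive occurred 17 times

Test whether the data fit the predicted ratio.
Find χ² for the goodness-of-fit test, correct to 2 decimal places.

Ratio total = 4. Expected counts: 92×3/4 = 69, 92×1/4 = 23.
χ² = (75−69)²/69 + (17−23)²/23
   = 0.522 + 1.565
Sum = 2.09

2.09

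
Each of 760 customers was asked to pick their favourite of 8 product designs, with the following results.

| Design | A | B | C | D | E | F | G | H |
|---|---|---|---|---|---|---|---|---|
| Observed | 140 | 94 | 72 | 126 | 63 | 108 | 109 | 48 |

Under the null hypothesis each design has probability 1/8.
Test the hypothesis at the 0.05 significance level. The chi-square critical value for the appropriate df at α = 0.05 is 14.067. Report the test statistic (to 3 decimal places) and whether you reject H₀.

Expected count for each of the 8 categories: 760/8 = 95.
cat         O        E   (O−E)²/E
A         140       95    21.3158
B          94       95     0.0105
C          72       95     5.5684
D         126       95    10.1158
E          63       95    10.7789
F         108       95     1.7789
G         109       95     2.0632
H          48       95    23.2526
Sum = 74.884
df = 7. Since 74.884 > 14.067, we reject H₀.

74.884; reject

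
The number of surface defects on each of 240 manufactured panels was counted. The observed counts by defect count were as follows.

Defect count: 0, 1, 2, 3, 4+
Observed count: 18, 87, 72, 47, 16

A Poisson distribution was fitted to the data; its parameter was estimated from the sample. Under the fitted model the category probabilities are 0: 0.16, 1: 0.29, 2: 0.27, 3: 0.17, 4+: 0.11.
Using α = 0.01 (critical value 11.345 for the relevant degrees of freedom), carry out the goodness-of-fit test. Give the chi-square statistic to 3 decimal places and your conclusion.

21.027; reject

Expected counts E_i = n·p_i: 240×0.16 = 38.4, 240×0.29 = 69.6, 240×0.27 = 64.8, 240×0.17 = 40.8, 240×0.11 = 26.4.
0: (18 − 38.4)²/38.4 = 416.16/38.4 = 10.8375
1: (87 − 69.6)²/69.6 = 302.76/69.6 = 4.3500
2: (72 − 64.8)²/64.8 = 51.84/64.8 = 0.8000
3: (47 − 40.8)²/40.8 = 38.44/40.8 = 0.9422
4+: (16 − 26.4)²/26.4 = 108.16/26.4 = 4.0970
Sum = 21.027
df = 3. Since 21.027 > 11.345, we reject H₀.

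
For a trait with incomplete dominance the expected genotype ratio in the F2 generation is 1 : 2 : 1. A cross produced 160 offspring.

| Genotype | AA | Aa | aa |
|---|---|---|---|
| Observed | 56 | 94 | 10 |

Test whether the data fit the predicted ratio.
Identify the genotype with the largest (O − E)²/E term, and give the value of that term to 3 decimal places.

Ratio total = 4. Expected counts: 160×1/4 = 40, 160×2/4 = 80, 160×1/4 = 40.
χ² = (56−40)²/40 + (94−80)²/80 + (10−40)²/40
   = 6.4000 + 2.4500 + 22.5000
The largest term is for aa: 22.500.

aa, 22.500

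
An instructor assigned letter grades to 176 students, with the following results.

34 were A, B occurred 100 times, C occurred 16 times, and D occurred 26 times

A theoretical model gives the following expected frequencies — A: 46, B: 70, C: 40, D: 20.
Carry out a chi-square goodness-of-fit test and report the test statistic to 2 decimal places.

χ² = (34−46)²/46 + (100−70)²/70 + (16−40)²/40 + (26−20)²/20
   = 3.130 + 12.857 + 14.400 + 1.800
Sum = 32.19

32.19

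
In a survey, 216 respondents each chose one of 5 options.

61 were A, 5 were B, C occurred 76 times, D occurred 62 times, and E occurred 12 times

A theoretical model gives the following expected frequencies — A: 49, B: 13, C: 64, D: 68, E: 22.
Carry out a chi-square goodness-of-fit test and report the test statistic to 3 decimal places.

A: (61 − 49)²/49 = 144/49 = 2.9388
B: (5 − 13)²/13 = 64/13 = 4.9231
C: (76 − 64)²/64 = 144/64 = 2.2500
D: (62 − 68)²/68 = 36/68 = 0.5294
E: (12 − 22)²/22 = 100/22 = 4.5455
Sum = 15.187

15.187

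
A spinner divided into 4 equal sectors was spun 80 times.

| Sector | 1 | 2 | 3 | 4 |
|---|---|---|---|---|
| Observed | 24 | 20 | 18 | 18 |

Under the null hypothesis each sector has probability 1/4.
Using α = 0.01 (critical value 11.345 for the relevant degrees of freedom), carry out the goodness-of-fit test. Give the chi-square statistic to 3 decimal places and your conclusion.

Expected count for each of the 4 categories: 80/4 = 20.
χ² = (24−20)²/20 + (20−20)²/20 + (18−20)²/20 + (18−20)²/20
   = 0.8000 + 0.0000 + 0.2000 + 0.2000
Sum = 1.200
df = 3. Since 1.200 < 11.345, we do not reject H₀.

1.200; do not reject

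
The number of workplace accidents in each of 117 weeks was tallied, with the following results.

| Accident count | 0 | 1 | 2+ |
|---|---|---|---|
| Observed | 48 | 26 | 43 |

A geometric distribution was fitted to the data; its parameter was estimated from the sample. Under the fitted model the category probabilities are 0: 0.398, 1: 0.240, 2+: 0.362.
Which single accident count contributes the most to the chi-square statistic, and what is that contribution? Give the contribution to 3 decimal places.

Expected counts E_i = n·p_i: 117×0.398 = 46.566, 117×0.240 = 28.08, 117×0.362 = 42.354.
0: (48 − 46.566)²/46.566 = 2.056356/46.566 = 0.0442
1: (26 − 28.08)²/28.08 = 4.3264/28.08 = 0.1541
2+: (43 − 42.354)²/42.354 = 0.417316/42.354 = 0.0099
The largest term is for 1: 0.154.

1, 0.154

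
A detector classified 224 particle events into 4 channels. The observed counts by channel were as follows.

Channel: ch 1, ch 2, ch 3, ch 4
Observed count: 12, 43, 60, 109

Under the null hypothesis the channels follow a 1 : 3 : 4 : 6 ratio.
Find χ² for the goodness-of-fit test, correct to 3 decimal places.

Ratio total = 14. Expected counts: 224×1/14 = 16, 224×3/14 = 48, 224×4/14 = 64, 224×6/14 = 96.
cat         O        E   (O−E)²/E
ch 1       12       16     1.0000
ch 2       43       48     0.5208
ch 3       60       64     0.2500
ch 4      109       96     1.7604
Sum = 3.531

3.531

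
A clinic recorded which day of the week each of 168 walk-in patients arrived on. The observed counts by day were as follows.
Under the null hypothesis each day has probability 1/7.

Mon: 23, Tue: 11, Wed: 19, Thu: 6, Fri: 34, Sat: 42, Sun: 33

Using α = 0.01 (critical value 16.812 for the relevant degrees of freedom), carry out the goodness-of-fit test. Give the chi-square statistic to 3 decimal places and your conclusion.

42.667; reject

Under H₀ each category has probability 1/7, so each expected count is 168/7 = 24.
Mon: (23 − 24)²/24 = 1/24 = 0.0417
Tue: (11 − 24)²/24 = 169/24 = 7.0417
Wed: (19 − 24)²/24 = 25/24 = 1.0417
Thu: (6 − 24)²/24 = 324/24 = 13.5000
Fri: (34 − 24)²/24 = 100/24 = 4.1667
Sat: (42 − 24)²/24 = 324/24 = 13.5000
Sun: (33 − 24)²/24 = 81/24 = 3.3750
Sum = 42.667
df = 6. Since 42.667 > 16.812, we reject H₀.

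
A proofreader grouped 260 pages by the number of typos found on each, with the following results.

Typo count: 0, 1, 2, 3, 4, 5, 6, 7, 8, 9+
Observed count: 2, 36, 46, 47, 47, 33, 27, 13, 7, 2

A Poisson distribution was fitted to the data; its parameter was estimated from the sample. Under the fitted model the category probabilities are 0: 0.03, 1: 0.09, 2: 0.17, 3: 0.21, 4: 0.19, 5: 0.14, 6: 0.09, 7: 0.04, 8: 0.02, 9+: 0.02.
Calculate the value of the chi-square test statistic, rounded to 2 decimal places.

Expected counts E_i = n·p_i: 260×0.03 = 7.8, 260×0.09 = 23.4, 260×0.17 = 44.2, 260×0.21 = 54.6, 260×0.19 = 49.4, 260×0.14 = 36.4, 260×0.09 = 23.4, 260×0.04 = 10.4, 260×0.02 = 5.2, 260×0.02 = 5.2.
cat         O        E   (O−E)²/E
0           2      7.8      4.313
1          36     23.4      6.785
2          46     44.2      0.073
3          47     54.6      1.058
4          47     49.4      0.117
5          33     36.4      0.318
6          27     23.4      0.554
7          13     10.4      0.650
8           7      5.2      0.623
9+          2      5.2      1.969
Sum = 16.46

16.46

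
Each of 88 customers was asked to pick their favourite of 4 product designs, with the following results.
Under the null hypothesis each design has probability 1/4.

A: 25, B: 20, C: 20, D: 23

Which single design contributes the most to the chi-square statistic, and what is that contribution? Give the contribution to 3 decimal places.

Under H₀ each category has probability 1/4, so each expected count is 88/4 = 22.
cat         O        E   (O−E)²/E
A          25       22     0.4091
B          20       22     0.1818
C          20       22     0.1818
D          23       22     0.0455
The largest term is for A: 0.409.

A, 0.409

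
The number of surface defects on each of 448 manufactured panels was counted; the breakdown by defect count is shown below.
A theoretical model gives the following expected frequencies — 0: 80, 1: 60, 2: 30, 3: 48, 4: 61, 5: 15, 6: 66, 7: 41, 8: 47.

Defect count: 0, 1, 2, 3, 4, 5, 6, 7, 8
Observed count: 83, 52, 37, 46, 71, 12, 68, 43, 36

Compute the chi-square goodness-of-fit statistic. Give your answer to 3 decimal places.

χ² = (83−80)²/80 + (52−60)²/60 + (37−30)²/30 + (46−48)²/48 + (71−61)²/61 + (12−15)²/15 + (68−66)²/66 + (43−41)²/41 + (36−47)²/47
   = 0.1125 + 1.0667 + 1.6333 + 0.0833 + 1.6393 + 0.6000 + 0.0606 + 0.0976 + 2.5745
Sum = 7.868

7.868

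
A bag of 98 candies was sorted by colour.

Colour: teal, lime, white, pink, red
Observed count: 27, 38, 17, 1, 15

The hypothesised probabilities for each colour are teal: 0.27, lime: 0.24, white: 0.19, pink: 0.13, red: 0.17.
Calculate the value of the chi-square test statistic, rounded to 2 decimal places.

Expected counts E_i = n·p_i: 98×0.27 = 26.46, 98×0.24 = 23.52, 98×0.19 = 18.62, 98×0.13 = 12.74, 98×0.17 = 16.66.
cat         O        E   (O−E)²/E
teal       27    26.46      0.011
lime       38    23.52      8.915
white      17    18.62      0.141
pink        1    12.74     10.818
red        15    16.66      0.165
Sum = 20.05

20.05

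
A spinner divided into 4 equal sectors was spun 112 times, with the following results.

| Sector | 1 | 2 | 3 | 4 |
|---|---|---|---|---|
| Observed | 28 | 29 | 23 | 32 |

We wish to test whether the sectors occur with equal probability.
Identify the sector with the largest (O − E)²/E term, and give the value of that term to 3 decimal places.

3, 0.893

Under H₀ each category has probability 1/4, so each expected count is 112/4 = 28.
cat         O        E   (O−E)²/E
1          28       28     0.0000
2          29       28     0.0357
3          23       28     0.8929
4          32       28     0.5714
The largest term is for 3: 0.893.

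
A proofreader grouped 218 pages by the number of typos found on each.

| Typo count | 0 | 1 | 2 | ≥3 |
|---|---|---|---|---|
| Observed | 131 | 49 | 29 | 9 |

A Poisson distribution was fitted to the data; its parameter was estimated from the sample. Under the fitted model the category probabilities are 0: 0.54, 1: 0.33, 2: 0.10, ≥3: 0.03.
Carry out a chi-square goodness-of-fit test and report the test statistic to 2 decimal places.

Expected counts E_i = n·p_i: 218×0.54 = 117.72, 218×0.33 = 71.94, 218×0.10 = 21.8, 218×0.03 = 6.54.
cat         O        E   (O−E)²/E
0         131   117.72      1.498
1          49    71.94      7.315
2          29     21.8      2.378
≥3          9     6.54      0.925
Sum = 12.12

12.12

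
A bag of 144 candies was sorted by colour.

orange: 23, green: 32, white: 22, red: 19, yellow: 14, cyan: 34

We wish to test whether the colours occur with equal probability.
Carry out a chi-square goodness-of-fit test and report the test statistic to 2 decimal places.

Under H₀ each category has probability 1/6, so each expected count is 144/6 = 24.
orange: (23 − 24)²/24 = 1/24 = 0.042
green: (32 − 24)²/24 = 64/24 = 2.667
white: (22 − 24)²/24 = 4/24 = 0.167
red: (19 − 24)²/24 = 25/24 = 1.042
yellow: (14 − 24)²/24 = 100/24 = 4.167
cyan: (34 − 24)²/24 = 100/24 = 4.167
Sum = 12.25

12.25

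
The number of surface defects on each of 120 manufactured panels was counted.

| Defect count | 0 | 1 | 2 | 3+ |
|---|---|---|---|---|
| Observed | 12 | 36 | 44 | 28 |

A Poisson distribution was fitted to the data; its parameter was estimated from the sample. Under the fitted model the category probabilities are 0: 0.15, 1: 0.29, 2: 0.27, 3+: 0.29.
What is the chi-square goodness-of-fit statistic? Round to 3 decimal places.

Expected counts E_i = n·p_i: 120×0.15 = 18, 120×0.29 = 34.8, 120×0.27 = 32.4, 120×0.29 = 34.8.
cat         O        E   (O−E)²/E
0          12       18     2.0000
1          36     34.8     0.0414
2          44     32.4     4.1531
3+         28     34.8     1.3287
Sum = 7.523

7.523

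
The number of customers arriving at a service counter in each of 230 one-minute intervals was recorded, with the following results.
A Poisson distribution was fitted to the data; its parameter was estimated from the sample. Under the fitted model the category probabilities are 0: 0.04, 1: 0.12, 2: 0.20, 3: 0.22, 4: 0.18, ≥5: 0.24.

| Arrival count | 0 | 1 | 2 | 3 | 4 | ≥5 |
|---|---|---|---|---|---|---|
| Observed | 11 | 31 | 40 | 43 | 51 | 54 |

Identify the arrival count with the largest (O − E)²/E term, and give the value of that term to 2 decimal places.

4, 2.23

Expected counts E_i = n·p_i: 230×0.04 = 9.2, 230×0.12 = 27.6, 230×0.20 = 46, 230×0.22 = 50.6, 230×0.18 = 41.4, 230×0.24 = 55.2.
0: (11 − 9.2)²/9.2 = 3.24/9.2 = 0.352
1: (31 − 27.6)²/27.6 = 11.56/27.6 = 0.419
2: (40 − 46)²/46 = 36/46 = 0.783
3: (43 − 50.6)²/50.6 = 57.76/50.6 = 1.142
4: (51 − 41.4)²/41.4 = 92.16/41.4 = 2.226
≥5: (54 − 55.2)²/55.2 = 1.44/55.2 = 0.026
The largest term is for 4: 2.23.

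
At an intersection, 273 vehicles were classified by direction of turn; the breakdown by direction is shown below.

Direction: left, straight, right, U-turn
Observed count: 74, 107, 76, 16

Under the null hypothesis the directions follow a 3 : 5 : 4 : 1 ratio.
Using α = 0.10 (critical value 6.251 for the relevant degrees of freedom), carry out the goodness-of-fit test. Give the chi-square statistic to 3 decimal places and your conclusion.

Ratio total = 13. Expected counts: 273×3/13 = 63, 273×5/13 = 105, 273×4/13 = 84, 273×1/13 = 21.
χ² = (74−63)²/63 + (107−105)²/105 + (76−84)²/84 + (16−21)²/21
   = 1.9206 + 0.0381 + 0.7619 + 1.1905
Sum = 3.911
df = 3. Since 3.911 < 6.251, we do not reject H₀.

3.911; do not reject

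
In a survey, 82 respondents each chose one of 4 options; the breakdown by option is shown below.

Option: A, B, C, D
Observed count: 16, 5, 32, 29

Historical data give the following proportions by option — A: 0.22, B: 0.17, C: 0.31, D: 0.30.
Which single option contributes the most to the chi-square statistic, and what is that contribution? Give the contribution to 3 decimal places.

Expected counts E_i = n·p_i: 82×0.22 = 18.04, 82×0.17 = 13.94, 82×0.31 = 25.42, 82×0.30 = 24.6.
cat         O        E   (O−E)²/E
A          16    18.04     0.2307
B           5    13.94     5.7334
C          32    25.42     1.7032
D          29     24.6     0.7870
The largest term is for B: 5.733.

B, 5.733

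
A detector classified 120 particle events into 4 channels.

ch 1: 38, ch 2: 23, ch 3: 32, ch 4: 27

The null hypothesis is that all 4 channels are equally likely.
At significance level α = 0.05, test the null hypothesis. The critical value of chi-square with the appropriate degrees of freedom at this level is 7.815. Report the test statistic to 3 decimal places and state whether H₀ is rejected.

4.200; do not reject

Under H₀ each category has probability 1/4, so each expected count is 120/4 = 30.
ch 1: (38 − 30)²/30 = 64/30 = 2.1333
ch 2: (23 − 30)²/30 = 49/30 = 1.6333
ch 3: (32 − 30)²/30 = 4/30 = 0.1333
ch 4: (27 − 30)²/30 = 9/30 = 0.3000
Sum = 4.200
df = 3. Since 4.200 < 7.815, we do not reject H₀.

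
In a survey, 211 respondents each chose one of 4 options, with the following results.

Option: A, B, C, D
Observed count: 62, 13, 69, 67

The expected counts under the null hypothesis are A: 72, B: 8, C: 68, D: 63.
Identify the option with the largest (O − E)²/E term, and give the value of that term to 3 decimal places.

χ² = (62−72)²/72 + (13−8)²/8 + (69−68)²/68 + (67−63)²/63
   = 1.3889 + 3.1250 + 0.0147 + 0.2540
The largest term is for B: 3.125.

B, 3.125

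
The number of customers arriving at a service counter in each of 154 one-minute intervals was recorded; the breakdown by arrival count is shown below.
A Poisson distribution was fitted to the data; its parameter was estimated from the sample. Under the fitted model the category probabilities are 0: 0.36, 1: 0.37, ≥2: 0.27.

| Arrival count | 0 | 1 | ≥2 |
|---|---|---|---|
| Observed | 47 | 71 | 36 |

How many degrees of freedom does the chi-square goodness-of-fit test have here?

1

There are k = 3 categories and 1 parameter estimated from the data, so df = 3 − 1 − 1 = 1.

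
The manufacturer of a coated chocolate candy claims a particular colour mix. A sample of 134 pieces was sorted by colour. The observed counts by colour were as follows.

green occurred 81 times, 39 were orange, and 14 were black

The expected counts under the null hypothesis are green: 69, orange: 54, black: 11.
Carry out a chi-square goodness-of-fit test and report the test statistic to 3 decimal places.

7.072

cat         O        E   (O−E)²/E
green      81       69     2.0870
orange     39       54     4.1667
black      14       11     0.8182
Sum = 7.072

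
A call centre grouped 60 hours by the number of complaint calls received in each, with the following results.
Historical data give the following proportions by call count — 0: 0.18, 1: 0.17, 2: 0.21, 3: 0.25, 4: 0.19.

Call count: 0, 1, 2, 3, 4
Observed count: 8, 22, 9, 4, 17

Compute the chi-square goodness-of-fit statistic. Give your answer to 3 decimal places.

26.223

Expected counts E_i = n·p_i: 60×0.18 = 10.8, 60×0.17 = 10.2, 60×0.21 = 12.6, 60×0.25 = 15, 60×0.19 = 11.4.
cat         O        E   (O−E)²/E
0           8     10.8     0.7259
1          22     10.2    13.6510
2           9     12.6     1.0286
3           4       15     8.0667
4          17     11.4     2.7509
Sum = 26.223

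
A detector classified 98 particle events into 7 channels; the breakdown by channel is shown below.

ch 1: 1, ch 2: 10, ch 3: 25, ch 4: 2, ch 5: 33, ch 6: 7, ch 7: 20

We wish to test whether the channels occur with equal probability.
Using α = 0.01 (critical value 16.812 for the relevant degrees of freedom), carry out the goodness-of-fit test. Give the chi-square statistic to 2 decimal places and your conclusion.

Under H₀ each category has probability 1/7, so each expected count is 98/7 = 14.
ch 1: (1 − 14)²/14 = 169/14 = 12.071
ch 2: (10 − 14)²/14 = 16/14 = 1.143
ch 3: (25 − 14)²/14 = 121/14 = 8.643
ch 4: (2 − 14)²/14 = 144/14 = 10.286
ch 5: (33 − 14)²/14 = 361/14 = 25.786
ch 6: (7 − 14)²/14 = 49/14 = 3.500
ch 7: (20 − 14)²/14 = 36/14 = 2.571
Sum = 64.00
df = 6. Since 64.00 > 16.812, we reject H₀.

64.00; reject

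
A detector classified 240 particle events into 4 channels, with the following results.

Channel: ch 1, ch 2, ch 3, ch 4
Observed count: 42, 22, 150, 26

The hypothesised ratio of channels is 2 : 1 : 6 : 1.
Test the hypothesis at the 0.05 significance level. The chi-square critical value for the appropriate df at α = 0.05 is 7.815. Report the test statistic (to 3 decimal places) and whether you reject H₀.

1.333; do not reject

Ratio total = 10. Expected counts: 240×2/10 = 48, 240×1/10 = 24, 240×6/10 = 144, 240×1/10 = 24.
χ² = (42−48)²/48 + (22−24)²/24 + (150−144)²/144 + (26−24)²/24
   = 0.7500 + 0.1667 + 0.2500 + 0.1667
Sum = 1.333
df = 3. Since 1.333 < 7.815, we do not reject H₀.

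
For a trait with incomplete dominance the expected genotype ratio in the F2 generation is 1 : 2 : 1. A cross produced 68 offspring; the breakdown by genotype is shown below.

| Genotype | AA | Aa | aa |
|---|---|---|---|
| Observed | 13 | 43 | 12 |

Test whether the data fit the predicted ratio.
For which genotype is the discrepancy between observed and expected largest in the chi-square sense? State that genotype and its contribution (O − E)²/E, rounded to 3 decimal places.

Ratio total = 4. Expected counts: 68×1/4 = 17, 68×2/4 = 34, 68×1/4 = 17.
cat         O        E   (O−E)²/E
AA         13       17     0.9412
Aa         43       34     2.3824
aa         12       17     1.4706
The largest term is for Aa: 2.382.

Aa, 2.382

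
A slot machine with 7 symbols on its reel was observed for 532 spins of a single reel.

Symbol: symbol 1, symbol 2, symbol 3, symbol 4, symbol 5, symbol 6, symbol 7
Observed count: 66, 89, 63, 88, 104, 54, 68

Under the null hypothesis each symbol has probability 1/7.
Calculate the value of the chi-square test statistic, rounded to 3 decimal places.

25.184

Expected count for each of the 7 categories: 532/7 = 76.
symbol 1: (66 − 76)²/76 = 100/76 = 1.3158
symbol 2: (89 − 76)²/76 = 169/76 = 2.2237
symbol 3: (63 − 76)²/76 = 169/76 = 2.2237
symbol 4: (88 − 76)²/76 = 144/76 = 1.8947
symbol 5: (104 − 76)²/76 = 784/76 = 10.3158
symbol 6: (54 − 76)²/76 = 484/76 = 6.3684
symbol 7: (68 − 76)²/76 = 64/76 = 0.8421
Sum = 25.184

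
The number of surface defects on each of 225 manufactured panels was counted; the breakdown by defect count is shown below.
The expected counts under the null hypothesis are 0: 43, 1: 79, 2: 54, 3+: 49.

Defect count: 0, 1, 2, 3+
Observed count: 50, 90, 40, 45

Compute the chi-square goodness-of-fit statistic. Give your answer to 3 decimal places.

χ² = (50−43)²/43 + (90−79)²/79 + (40−54)²/54 + (45−49)²/49
   = 1.1395 + 1.5316 + 3.6296 + 0.3265
Sum = 6.627

6.627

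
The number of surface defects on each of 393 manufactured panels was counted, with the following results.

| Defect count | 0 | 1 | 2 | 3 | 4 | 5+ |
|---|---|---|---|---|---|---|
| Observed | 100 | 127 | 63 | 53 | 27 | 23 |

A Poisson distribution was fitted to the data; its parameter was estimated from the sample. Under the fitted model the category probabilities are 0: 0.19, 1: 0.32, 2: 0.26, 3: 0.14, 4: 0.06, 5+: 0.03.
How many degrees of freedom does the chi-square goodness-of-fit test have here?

There are k = 6 categories and 1 parameter estimated from the data, so df = 6 − 1 − 1 = 4.

4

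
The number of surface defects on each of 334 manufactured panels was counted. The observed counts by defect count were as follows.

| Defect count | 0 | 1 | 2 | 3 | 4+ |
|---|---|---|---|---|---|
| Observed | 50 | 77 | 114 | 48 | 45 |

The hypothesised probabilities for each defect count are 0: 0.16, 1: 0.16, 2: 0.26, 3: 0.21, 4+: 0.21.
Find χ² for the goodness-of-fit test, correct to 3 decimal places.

35.102

Expected counts E_i = n·p_i: 334×0.16 = 53.44, 334×0.16 = 53.44, 334×0.26 = 86.84, 334×0.21 = 70.14, 334×0.21 = 70.14.
0: (50 − 53.44)²/53.44 = 11.8336/53.44 = 0.2214
1: (77 − 53.44)²/53.44 = 555.0736/53.44 = 10.3869
2: (114 − 86.84)²/86.84 = 737.6656/86.84 = 8.4945
3: (48 − 70.14)²/70.14 = 490.1796/70.14 = 6.9886
4+: (45 − 70.14)²/70.14 = 632.0196/70.14 = 9.0108
Sum = 35.102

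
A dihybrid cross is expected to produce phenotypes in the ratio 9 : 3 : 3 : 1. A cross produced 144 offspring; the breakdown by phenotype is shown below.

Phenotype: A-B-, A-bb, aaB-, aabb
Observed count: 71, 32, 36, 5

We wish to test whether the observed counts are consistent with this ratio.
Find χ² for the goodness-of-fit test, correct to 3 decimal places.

6.938

Ratio total = 16. Expected counts: 144×9/16 = 81, 144×3/16 = 27, 144×3/16 = 27, 144×1/16 = 9.
cat         O        E   (O−E)²/E
A-B-       71       81     1.2346
A-bb       32       27     0.9259
aaB-       36       27     3.0000
aabb        5        9     1.7778
Sum = 6.938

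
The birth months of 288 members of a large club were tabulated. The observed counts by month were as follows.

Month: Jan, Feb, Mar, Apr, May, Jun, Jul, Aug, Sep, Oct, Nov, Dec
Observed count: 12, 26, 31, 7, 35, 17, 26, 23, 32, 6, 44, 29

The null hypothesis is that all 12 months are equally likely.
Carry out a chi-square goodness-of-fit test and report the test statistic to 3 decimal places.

Expected count for each of the 12 categories: 288/12 = 24.
cat         O        E   (O−E)²/E
Jan        12       24     6.0000
Feb        26       24     0.1667
Mar        31       24     2.0417
Apr         7       24    12.0417
May        35       24     5.0417
Jun        17       24     2.0417
Jul        26       24     0.1667
Aug        23       24     0.0417
Sep        32       24     2.6667
Oct         6       24    13.5000
Nov        44       24    16.6667
Dec        29       24     1.0417
Sum = 61.417

61.417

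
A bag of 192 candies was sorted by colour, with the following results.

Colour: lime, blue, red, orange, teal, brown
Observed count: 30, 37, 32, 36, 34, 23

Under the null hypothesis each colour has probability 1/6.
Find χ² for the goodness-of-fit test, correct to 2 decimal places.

4.06

Under H₀ each category has probability 1/6, so each expected count is 192/6 = 32.
χ² = (30−32)²/32 + (37−32)²/32 + (32−32)²/32 + (36−32)²/32 + (34−32)²/32 + (23−32)²/32
   = 0.125 + 0.781 + 0.000 + 0.500 + 0.125 + 2.531
Sum = 4.06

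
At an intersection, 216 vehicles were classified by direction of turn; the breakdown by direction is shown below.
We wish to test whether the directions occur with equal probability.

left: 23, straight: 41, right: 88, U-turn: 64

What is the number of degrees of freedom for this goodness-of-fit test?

3

There are k = 4 categories and no parameters were estimated from the data, so df = 4 − 1 = 3.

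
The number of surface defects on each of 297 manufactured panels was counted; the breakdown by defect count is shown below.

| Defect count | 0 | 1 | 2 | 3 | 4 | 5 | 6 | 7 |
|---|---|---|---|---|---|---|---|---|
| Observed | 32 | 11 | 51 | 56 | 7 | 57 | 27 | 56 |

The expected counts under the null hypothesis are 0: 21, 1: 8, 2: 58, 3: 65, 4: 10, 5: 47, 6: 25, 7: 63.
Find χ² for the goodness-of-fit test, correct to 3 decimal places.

12.943

0: (32 − 21)²/21 = 121/21 = 5.7619
1: (11 − 8)²/8 = 9/8 = 1.1250
2: (51 − 58)²/58 = 49/58 = 0.8448
3: (56 − 65)²/65 = 81/65 = 1.2462
4: (7 − 10)²/10 = 9/10 = 0.9000
5: (57 − 47)²/47 = 100/47 = 2.1277
6: (27 − 25)²/25 = 4/25 = 0.1600
7: (56 − 63)²/63 = 49/63 = 0.7778
Sum = 12.943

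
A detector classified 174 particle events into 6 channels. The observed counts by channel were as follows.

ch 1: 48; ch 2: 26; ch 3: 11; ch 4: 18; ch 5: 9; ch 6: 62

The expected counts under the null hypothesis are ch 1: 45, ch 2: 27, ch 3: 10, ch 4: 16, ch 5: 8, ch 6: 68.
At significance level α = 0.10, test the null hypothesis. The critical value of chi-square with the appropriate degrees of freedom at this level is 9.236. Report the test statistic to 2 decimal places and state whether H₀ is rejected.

ch 1: (48 − 45)²/45 = 9/45 = 0.200
ch 2: (26 − 27)²/27 = 1/27 = 0.037
ch 3: (11 − 10)²/10 = 1/10 = 0.100
ch 4: (18 − 16)²/16 = 4/16 = 0.250
ch 5: (9 − 8)²/8 = 1/8 = 0.125
ch 6: (62 − 68)²/68 = 36/68 = 0.529
Sum = 1.24
df = 5. Since 1.24 < 9.236, we do not reject H₀.

1.24; do not reject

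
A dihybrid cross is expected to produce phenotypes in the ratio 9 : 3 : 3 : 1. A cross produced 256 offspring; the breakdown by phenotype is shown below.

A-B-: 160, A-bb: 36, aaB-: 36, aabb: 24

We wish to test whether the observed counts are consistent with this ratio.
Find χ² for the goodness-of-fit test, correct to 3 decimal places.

11.778

Ratio total = 16. Expected counts: 256×9/16 = 144, 256×3/16 = 48, 256×3/16 = 48, 256×1/16 = 16.
χ² = (160−144)²/144 + (36−48)²/48 + (36−48)²/48 + (24−16)²/16
   = 1.7778 + 3.0000 + 3.0000 + 4.0000
Sum = 11.778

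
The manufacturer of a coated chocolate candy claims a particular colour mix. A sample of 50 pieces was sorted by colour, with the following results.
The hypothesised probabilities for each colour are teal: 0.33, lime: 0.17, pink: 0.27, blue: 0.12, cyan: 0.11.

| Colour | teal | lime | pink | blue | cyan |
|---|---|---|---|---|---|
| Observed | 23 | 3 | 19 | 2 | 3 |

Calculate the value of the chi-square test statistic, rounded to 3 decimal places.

12.163

Expected counts E_i = n·p_i: 50×0.33 = 16.5, 50×0.17 = 8.5, 50×0.27 = 13.5, 50×0.12 = 6, 50×0.11 = 5.5.
teal: (23 − 16.5)²/16.5 = 42.25/16.5 = 2.5606
lime: (3 − 8.5)²/8.5 = 30.25/8.5 = 3.5588
pink: (19 − 13.5)²/13.5 = 30.25/13.5 = 2.2407
blue: (2 − 6)²/6 = 16/6 = 2.6667
cyan: (3 − 5.5)²/5.5 = 6.25/5.5 = 1.1364
Sum = 12.163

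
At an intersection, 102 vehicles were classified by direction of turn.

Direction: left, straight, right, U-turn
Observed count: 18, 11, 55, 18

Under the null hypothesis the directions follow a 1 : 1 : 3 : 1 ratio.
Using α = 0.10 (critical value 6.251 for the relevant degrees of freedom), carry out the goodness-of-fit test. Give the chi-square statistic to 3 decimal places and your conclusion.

2.549; do not reject

Ratio total = 6. Expected counts: 102×1/6 = 17, 102×1/6 = 17, 102×3/6 = 51, 102×1/6 = 17.
χ² = (18−17)²/17 + (11−17)²/17 + (55−51)²/51 + (18−17)²/17
   = 0.0588 + 2.1176 + 0.3137 + 0.0588
Sum = 2.549
df = 3. Since 2.549 < 6.251, we do not reject H₀.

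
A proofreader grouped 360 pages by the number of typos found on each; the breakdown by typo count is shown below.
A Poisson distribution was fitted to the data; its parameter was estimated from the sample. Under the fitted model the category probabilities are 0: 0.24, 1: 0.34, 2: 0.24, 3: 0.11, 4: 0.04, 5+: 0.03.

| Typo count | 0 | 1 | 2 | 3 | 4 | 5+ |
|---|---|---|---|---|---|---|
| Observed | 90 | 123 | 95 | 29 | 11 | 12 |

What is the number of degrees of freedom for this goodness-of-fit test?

4

There are k = 6 categories and 1 parameter estimated from the data, so df = 6 − 1 − 1 = 4.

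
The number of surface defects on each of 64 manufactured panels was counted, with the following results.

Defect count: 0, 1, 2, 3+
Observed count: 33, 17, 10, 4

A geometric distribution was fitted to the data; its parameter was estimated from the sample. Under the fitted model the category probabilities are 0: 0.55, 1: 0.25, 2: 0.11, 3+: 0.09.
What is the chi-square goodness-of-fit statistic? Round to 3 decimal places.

1.982

Expected counts E_i = n·p_i: 64×0.55 = 35.2, 64×0.25 = 16, 64×0.11 = 7.04, 64×0.09 = 5.76.
0: (33 − 35.2)²/35.2 = 4.84/35.2 = 0.1375
1: (17 − 16)²/16 = 1/16 = 0.0625
2: (10 − 7.04)²/7.04 = 8.7616/7.04 = 1.2445
3+: (4 − 5.76)²/5.76 = 3.0976/5.76 = 0.5378
Sum = 1.982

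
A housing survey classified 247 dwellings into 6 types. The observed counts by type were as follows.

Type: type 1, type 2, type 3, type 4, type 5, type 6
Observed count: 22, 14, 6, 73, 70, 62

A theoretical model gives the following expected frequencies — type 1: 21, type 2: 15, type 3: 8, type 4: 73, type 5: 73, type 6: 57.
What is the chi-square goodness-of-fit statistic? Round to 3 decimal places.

1.176

χ² = (22−21)²/21 + (14−15)²/15 + (6−8)²/8 + (73−73)²/73 + (70−73)²/73 + (62−57)²/57
   = 0.0476 + 0.0667 + 0.5000 + 0.0000 + 0.1233 + 0.4386
Sum = 1.176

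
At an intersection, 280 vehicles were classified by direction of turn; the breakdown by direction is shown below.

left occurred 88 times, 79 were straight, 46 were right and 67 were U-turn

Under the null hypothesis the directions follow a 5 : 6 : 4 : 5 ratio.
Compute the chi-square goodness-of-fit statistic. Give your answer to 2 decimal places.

6.84

Ratio total = 20. Expected counts: 280×5/20 = 70, 280×6/20 = 84, 280×4/20 = 56, 280×5/20 = 70.
cat           O        E   (O−E)²/E
left         88       70      4.629
straight     79       84      0.298
right        46       56      1.786
U-turn       67       70      0.129
Sum = 6.84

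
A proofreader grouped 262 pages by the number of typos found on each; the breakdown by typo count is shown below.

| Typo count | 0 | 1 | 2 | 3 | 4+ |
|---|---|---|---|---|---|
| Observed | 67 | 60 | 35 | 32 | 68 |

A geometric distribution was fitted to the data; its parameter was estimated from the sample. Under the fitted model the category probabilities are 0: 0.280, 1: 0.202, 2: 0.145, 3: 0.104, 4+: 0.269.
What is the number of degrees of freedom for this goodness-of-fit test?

3

There are k = 5 categories and 1 parameter estimated from the data, so df = 5 − 1 − 1 = 3.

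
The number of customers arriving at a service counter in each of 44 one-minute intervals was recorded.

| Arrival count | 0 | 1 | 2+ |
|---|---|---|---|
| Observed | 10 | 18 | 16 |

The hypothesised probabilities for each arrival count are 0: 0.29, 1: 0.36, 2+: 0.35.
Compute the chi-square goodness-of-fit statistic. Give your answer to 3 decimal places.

0.915

Expected counts E_i = n·p_i: 44×0.29 = 12.76, 44×0.36 = 15.84, 44×0.35 = 15.4.
0: (10 − 12.76)²/12.76 = 7.6176/12.76 = 0.5970
1: (18 − 15.84)²/15.84 = 4.6656/15.84 = 0.2945
2+: (16 − 15.4)²/15.4 = 0.36/15.4 = 0.0234
Sum = 0.915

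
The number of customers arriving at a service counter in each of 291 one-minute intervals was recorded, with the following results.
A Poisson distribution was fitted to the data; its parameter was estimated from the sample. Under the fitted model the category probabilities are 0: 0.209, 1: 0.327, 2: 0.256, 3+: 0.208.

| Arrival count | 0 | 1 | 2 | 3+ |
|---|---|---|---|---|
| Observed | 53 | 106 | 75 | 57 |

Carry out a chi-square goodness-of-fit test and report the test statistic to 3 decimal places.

Expected counts E_i = n·p_i: 291×0.209 = 60.819, 291×0.327 = 95.157, 291×0.256 = 74.496, 291×0.208 = 60.528.
χ² = (53−60.819)²/60.819 + (106−95.157)²/95.157 + (75−74.496)²/74.496 + (57−60.528)²/60.528
   = 1.0052 + 1.2355 + 0.0034 + 0.2056
Sum = 2.450

2.450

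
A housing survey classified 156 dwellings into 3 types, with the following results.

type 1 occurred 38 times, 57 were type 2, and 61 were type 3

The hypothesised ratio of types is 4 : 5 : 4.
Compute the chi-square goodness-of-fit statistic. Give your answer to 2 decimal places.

Ratio total = 13. Expected counts: 156×4/13 = 48, 156×5/13 = 60, 156×4/13 = 48.
type 1: (38 − 48)²/48 = 100/48 = 2.083
type 2: (57 − 60)²/60 = 9/60 = 0.150
type 3: (61 − 48)²/48 = 169/48 = 3.521
Sum = 5.75

5.75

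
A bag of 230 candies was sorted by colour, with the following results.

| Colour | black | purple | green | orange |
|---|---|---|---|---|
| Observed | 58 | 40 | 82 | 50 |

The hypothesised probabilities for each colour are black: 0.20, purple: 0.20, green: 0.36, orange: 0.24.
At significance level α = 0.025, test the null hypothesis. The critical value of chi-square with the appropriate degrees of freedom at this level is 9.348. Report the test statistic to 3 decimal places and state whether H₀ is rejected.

Expected counts E_i = n·p_i: 230×0.20 = 46, 230×0.20 = 46, 230×0.36 = 82.8, 230×0.24 = 55.2.
χ² = (58−46)²/46 + (40−46)²/46 + (82−82.8)²/82.8 + (50−55.2)²/55.2
   = 3.1304 + 0.7826 + 0.0077 + 0.4899
Sum = 4.411
df = 3. Since 4.411 < 9.348, we do not reject H₀.

4.411; do not reject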